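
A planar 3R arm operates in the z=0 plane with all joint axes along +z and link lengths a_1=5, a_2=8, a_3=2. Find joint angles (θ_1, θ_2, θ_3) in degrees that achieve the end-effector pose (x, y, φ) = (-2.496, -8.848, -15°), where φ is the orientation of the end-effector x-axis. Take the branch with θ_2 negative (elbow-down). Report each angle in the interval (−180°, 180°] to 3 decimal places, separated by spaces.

-59.998 -89.999 134.997

wrist centre = target − a_3·(cos φ, sin φ) = (-4.4279, -8.3304)
cos θ_2 = (89.0008−5²−8²)/(2·5·8) = 0.0000; θ_2 = -89.9994° (elbow-down)
β = atan2(-8.3304,-4.4279) = -117.9921°; ψ = atan2(-8.0000,5.0001) = -57.9942°
θ_1 = β − ψ = -59.9979°
θ_3 = φ − θ_1 − θ_2 = 134.9973° (wrapped to (-180°,180°])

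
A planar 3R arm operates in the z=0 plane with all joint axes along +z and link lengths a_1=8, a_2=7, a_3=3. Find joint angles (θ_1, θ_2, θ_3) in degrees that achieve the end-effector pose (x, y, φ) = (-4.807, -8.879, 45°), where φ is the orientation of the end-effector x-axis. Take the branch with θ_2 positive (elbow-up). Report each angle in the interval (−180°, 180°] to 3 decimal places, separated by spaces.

wrist centre = target − a_3·(cos φ, sin φ) = (-6.9283, -11.0003)
cos θ_2 = (169.0087−8²−7²)/(2·8·7) = 0.5001; θ_2 = 59.9949° (elbow-up)
β = atan2(-11.0003,-6.9283) = -122.2039°; ψ = atan2(6.0619,11.5005) = 27.7934°
θ_1 = β − ψ = -149.9974°
θ_3 = φ − θ_1 − θ_2 = 135.0025° (wrapped to (-180°,180°])

-149.997 59.995 135.002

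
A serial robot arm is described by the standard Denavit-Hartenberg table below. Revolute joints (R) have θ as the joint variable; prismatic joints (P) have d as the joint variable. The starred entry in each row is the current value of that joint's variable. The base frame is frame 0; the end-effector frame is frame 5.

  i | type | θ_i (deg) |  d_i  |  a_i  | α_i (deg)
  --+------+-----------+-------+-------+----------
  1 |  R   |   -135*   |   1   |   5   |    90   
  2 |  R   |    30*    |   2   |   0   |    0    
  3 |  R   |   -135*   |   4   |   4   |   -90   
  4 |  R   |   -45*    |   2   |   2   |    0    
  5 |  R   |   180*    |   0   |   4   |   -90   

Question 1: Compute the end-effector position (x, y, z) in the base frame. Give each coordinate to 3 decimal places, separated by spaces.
-7.671 -1.186 -2.015

after link 1: o_1 = (-3.5355, -3.5355, 1.0000)
after link 2: o_2 = (-4.9497, -2.1213, 1.0000)
after link 3: o_3 = (-7.0461, 1.4392, -2.8637)
after link 4: o_4 = (-9.1533, 1.3320, -4.7474)
after link 5: o_5 = (-7.6710, -1.1857, -2.0153)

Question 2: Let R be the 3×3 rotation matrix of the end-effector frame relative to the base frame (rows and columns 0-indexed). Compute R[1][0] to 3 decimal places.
End-effector x-axis (col 0 of R) = (0.3706,-0.6294,0.6830)
R[1][0] = -0.6294

-0.629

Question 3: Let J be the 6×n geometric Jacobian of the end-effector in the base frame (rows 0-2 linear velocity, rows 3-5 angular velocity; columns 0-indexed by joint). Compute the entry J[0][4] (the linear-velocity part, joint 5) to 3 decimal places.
-2.518

axis z_4 = (-0.6830,-0.6830,-0.2588); lever o_n−o_4 = (1.4824,-2.5176,2.7321)
cross product → J_v[:, 4] = (-2.5176,1.4824,2.7321)
J_ω[:, 4] = z_4
entry J[0][4] = -2.5176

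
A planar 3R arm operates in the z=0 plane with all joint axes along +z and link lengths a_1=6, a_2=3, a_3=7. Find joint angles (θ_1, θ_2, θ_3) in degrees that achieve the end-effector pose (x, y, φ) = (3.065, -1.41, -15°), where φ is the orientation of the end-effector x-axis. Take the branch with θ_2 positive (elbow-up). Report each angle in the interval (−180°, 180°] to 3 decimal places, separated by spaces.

wrist centre = target − a_3·(cos φ, sin φ) = (-3.6965, 0.4017)
cos θ_2 = (13.8254−6²−3²)/(2·6·3) = -0.8660; θ_2 = 149.9928° (elbow-up)
β = atan2(0.4017,-3.6965) = 173.7974°; ψ = atan2(1.5003,3.4021) = 23.7974°
θ_1 = β − ψ = 150.0000°
θ_3 = φ − θ_1 − θ_2 = 45.0072° (wrapped to (-180°,180°])

150.000 149.993 45.007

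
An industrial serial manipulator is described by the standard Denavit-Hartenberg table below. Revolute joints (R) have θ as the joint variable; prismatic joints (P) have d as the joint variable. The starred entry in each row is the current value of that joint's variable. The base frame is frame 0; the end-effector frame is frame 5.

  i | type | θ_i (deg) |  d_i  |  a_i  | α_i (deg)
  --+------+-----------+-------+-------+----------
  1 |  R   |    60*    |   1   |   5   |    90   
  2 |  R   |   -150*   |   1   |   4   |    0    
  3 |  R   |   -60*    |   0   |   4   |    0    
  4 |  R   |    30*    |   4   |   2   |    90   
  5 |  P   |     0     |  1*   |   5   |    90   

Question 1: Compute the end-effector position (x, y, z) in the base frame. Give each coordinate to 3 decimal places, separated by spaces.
after link 1: o_1 = (2.5000, 4.3301, 1.0000)
after link 2: o_2 = (1.6340, 0.8301, -1.0000)
after link 3: o_3 = (-0.0981, -2.1699, 1.0000)
after link 4: o_4 = (2.3660, -5.9019, 1.0000)
after link 5: o_5 = (-0.1340, -10.2321, 2.0000)

-0.134 -10.232 2.000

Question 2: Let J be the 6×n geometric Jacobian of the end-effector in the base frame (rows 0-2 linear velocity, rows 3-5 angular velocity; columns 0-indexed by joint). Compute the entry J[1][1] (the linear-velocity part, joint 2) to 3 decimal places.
-0.866

axis z_1 = (0.8660,-0.5000,0.0000); lever o_n−o_1 = (-2.6340,-14.5622,1.0000)
cross product → J_v[:, 1] = (-0.5000,-0.8660,-13.9282)
J_ω[:, 1] = z_1
entry J[1][1] = -0.8660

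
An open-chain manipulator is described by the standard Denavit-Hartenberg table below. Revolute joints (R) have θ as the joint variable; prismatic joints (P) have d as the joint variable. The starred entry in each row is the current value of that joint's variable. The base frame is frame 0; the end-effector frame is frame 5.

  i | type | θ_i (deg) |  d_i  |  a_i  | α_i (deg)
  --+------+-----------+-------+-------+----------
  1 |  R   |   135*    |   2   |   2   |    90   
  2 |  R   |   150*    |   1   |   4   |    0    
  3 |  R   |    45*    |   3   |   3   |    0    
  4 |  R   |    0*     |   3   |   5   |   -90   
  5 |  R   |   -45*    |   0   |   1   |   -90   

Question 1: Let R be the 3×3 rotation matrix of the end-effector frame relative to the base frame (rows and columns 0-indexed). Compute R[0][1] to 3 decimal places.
0.183

End-effector y-axis (col 1 of R) = (0.1830,-0.1830,0.9659)
R[0][1] = 0.1830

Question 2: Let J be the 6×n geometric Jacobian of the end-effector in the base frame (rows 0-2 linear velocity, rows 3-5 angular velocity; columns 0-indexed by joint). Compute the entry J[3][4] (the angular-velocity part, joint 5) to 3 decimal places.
-0.183

axis z_4 = (-0.1830,0.1830,-0.9659); lever o_n−o_4 = (0.9830,0.0170,-0.1830)
cross product → J_v[:, 4] = (-0.0170,-0.9830,-0.1830)
J_ω[:, 4] = z_4
entry J[3][4] = -0.1830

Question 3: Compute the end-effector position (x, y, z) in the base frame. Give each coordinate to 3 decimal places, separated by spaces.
12.432 -1.533 1.746

after link 1: o_1 = (-1.4142, 1.4142, 2.0000)
after link 2: o_2 = (1.7424, -0.3282, 4.0000)
after link 3: o_3 = (5.9127, -0.2559, 3.2235)
after link 4: o_4 = (11.4491, -1.5496, 1.9294)
after link 5: o_5 = (12.4321, -1.5326, 1.7464)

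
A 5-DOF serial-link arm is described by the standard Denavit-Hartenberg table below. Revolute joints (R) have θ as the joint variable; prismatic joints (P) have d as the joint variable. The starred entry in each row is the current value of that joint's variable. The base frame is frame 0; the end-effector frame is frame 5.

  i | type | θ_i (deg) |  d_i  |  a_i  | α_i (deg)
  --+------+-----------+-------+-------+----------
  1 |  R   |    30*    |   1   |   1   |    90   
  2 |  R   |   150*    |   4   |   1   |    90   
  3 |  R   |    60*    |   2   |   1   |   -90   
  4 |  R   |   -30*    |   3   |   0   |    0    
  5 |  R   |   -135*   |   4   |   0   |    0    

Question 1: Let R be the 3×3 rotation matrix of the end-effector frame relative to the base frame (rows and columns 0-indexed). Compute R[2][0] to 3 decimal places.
-0.017

End-effector x-axis (col 0 of R) = (0.0560,0.9983,-0.0173)
R[2][0] = -0.0173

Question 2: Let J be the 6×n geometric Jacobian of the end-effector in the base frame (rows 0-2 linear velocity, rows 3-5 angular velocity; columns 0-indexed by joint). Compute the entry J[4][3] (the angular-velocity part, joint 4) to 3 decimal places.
axis z_3 = (0.8995,-0.0580,-0.4330); lever o_n−o_3 = (6.2966,-0.4061,-3.0311)
cross product → J_v[:, 3] = (0.0000,0.0000,0.0000)
J_ω[:, 3] = z_3
entry J[4][3] = -0.0580

-0.058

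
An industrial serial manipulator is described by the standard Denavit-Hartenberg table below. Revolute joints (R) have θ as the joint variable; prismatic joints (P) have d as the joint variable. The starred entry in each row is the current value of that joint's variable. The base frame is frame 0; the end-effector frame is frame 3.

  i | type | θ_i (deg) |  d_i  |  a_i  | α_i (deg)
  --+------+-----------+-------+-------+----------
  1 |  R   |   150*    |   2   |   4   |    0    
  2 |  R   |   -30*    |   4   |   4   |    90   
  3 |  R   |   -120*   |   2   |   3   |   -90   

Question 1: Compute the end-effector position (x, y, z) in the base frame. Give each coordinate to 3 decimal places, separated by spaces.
after link 1: o_1 = (-3.4641, 2.0000, 2.0000)
after link 2: o_2 = (-5.4641, 5.4641, 6.0000)
after link 3: o_3 = (-2.9821, 5.1651, 3.4019)

-2.982 5.165 3.402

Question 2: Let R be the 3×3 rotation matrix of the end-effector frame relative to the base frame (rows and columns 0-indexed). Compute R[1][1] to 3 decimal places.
End-effector y-axis (col 1 of R) = (-0.8660,-0.5000,-0.0000)
R[1][1] = -0.5000

-0.500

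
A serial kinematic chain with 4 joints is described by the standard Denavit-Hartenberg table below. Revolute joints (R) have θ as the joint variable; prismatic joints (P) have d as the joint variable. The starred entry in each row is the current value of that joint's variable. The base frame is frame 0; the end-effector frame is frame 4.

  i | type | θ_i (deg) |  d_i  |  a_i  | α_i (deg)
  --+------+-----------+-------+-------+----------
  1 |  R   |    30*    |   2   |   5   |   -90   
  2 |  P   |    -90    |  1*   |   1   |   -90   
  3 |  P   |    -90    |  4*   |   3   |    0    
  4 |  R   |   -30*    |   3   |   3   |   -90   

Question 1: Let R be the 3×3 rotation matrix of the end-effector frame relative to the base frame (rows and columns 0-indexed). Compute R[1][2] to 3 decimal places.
0.433

End-effector z-axis (col 2 of R) = (-0.2500,0.4330,0.8660)
R[1][2] = 0.4330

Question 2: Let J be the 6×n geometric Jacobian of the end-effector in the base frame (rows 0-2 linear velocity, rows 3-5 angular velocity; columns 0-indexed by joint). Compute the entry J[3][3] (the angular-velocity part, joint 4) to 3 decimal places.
axis z_3 = (0.8660,0.5000,-0.0000); lever o_n−o_3 = (1.2990,3.7500,-1.5000)
cross product → J_v[:, 3] = (-0.7500,1.2990,2.5981)
J_ω[:, 3] = z_3
entry J[3][3] = 0.8660

0.866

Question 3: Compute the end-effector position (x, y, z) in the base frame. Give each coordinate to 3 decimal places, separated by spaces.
7.093 11.714 1.500

after link 1: o_1 = (4.3301, 2.5000, 2.0000)
after link 2: o_2 = (3.8301, 3.3660, 3.0000)
after link 3: o_3 = (5.7942, 7.9641, 3.0000)
after link 4: o_4 = (7.0933, 11.7141, 1.5000)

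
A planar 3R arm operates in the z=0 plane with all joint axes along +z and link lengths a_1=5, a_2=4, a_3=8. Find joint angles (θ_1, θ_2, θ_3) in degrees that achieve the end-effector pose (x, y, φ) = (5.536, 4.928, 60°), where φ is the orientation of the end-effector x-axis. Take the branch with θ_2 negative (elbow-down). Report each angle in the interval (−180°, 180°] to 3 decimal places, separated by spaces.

wrist centre = target − a_3·(cos φ, sin φ) = (1.5360, -2.0002)
cos θ_2 = (6.3601−5²−4²)/(2·5·4) = -0.8660; θ_2 = -149.9968° (elbow-down)
β = atan2(-2.0002,1.5360) = -52.4785°; ψ = atan2(-2.0002,1.5360) = -52.4782°
θ_1 = β − ψ = -0.0003°
θ_3 = φ − θ_1 − θ_2 = -150.0029° (wrapped to (-180°,180°])

-0.000 -149.997 -150.003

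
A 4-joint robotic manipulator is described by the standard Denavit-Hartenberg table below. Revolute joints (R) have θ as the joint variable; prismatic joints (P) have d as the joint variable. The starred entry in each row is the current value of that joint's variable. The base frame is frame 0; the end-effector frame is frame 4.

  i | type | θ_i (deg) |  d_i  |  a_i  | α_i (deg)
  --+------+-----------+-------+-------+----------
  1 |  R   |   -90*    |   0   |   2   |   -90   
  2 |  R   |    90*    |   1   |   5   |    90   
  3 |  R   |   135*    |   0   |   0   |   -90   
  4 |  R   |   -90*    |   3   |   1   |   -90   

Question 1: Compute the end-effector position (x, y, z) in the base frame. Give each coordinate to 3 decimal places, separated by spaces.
after link 1: o_1 = (0.0000, -2.0000, 0.0000)
after link 2: o_2 = (1.0000, -2.0000, -5.0000)
after link 3: o_3 = (1.0000, -2.0000, -5.0000)
after link 4: o_4 = (-1.1213, -3.0000, -2.8787)

-1.121 -3.000 -2.879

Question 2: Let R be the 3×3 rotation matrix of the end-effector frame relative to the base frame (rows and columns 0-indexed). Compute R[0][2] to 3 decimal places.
0.707

End-effector z-axis (col 2 of R) = (0.7071,0.0000,0.7071)
R[0][2] = 0.7071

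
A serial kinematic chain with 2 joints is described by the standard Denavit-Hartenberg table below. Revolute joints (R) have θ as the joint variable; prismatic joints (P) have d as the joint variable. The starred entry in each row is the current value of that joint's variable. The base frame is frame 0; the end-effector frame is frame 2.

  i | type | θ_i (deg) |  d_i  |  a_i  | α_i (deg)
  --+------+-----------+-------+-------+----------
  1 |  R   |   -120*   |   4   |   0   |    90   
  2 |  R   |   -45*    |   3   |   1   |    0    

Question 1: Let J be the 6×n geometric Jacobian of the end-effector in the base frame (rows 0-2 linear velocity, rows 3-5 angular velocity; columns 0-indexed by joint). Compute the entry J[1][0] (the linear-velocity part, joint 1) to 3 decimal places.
-2.952

axis z_0 = ẑ; lever o_n−o_0 = (-2.9516,0.8876,3.2929)
cross product → J_v[:, 0] = (-0.8876,-2.9516,0.0000)
J_ω[:, 0] = z_0
entry J[1][0] = -2.9516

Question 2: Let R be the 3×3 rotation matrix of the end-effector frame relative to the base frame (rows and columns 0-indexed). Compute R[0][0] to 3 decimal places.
End-effector x-axis (col 0 of R) = (-0.3536,-0.6124,-0.7071)
R[0][0] = -0.3536

-0.354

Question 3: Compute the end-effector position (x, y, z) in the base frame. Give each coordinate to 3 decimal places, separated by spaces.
after link 1: o_1 = (0.0000, 0.0000, 4.0000)
after link 2: o_2 = (-2.9516, 0.8876, 3.2929)

-2.952 0.888 3.293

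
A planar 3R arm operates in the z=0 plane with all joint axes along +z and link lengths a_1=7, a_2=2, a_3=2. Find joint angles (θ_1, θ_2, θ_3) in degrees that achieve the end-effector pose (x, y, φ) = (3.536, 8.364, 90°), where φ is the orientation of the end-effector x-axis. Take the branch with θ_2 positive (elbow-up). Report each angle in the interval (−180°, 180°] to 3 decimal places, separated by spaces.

44.998 89.992 -44.990

wrist centre = target − a_3·(cos φ, sin φ) = (3.5360, 6.3640)
cos θ_2 = (53.0038−7²−2²)/(2·7·2) = 0.0001; θ_2 = 89.9922° (elbow-up)
β = atan2(6.3640,3.5360) = 60.9423°; ψ = atan2(2.0000,7.0003) = 15.9448°
θ_1 = β − ψ = 44.9975°
θ_3 = φ − θ_1 − θ_2 = -44.9898° (wrapped to (-180°,180°])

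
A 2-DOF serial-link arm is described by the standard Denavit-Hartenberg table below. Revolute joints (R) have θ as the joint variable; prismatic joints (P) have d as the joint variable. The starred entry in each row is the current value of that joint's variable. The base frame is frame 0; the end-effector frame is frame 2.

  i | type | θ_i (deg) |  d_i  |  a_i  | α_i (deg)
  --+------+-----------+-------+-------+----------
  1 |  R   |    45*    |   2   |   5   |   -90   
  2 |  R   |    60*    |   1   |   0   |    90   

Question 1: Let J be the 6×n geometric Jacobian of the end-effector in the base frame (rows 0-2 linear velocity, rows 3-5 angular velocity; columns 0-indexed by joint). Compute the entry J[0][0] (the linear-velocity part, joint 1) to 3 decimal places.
-4.243

axis z_0 = ẑ; lever o_n−o_0 = (2.8284,4.2426,2.0000)
cross product → J_v[:, 0] = (-4.2426,2.8284,0.0000)
J_ω[:, 0] = z_0
entry J[0][0] = -4.2426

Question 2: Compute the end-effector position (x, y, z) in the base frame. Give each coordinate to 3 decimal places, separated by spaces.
2.828 4.243 2.000

after link 1: o_1 = (3.5355, 3.5355, 2.0000)
after link 2: o_2 = (2.8284, 4.2426, 2.0000)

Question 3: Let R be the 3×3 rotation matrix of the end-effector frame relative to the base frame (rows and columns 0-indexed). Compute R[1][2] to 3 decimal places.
0.612

End-effector z-axis (col 2 of R) = (0.6124,0.6124,0.5000)
R[1][2] = 0.6124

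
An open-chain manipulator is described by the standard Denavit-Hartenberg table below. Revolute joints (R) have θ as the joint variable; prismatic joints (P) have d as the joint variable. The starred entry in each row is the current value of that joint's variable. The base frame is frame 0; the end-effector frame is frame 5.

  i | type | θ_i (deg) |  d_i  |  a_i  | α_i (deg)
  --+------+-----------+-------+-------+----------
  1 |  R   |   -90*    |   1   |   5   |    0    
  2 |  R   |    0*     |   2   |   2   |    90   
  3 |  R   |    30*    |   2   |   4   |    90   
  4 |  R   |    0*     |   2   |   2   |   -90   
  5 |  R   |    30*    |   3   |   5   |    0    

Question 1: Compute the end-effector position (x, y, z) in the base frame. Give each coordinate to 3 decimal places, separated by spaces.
-5.000 -15.696 8.598

after link 1: o_1 = (0.0000, -5.0000, 1.0000)
after link 2: o_2 = (0.0000, -7.0000, 3.0000)
after link 3: o_3 = (-2.0000, -10.4641, 5.0000)
after link 4: o_4 = (-2.0000, -13.1962, 4.2679)
after link 5: o_5 = (-5.0000, -15.6962, 8.5981)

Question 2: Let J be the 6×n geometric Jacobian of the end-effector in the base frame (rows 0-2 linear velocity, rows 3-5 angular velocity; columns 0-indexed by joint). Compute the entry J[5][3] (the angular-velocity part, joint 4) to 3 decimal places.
axis z_3 = (-0.0000,-0.5000,-0.8660); lever o_n−o_3 = (-3.0000,-5.2321,3.5981)
cross product → J_v[:, 3] = (-6.3301,2.5981,-1.5000)
J_ω[:, 3] = z_3
entry J[5][3] = -0.8660

-0.866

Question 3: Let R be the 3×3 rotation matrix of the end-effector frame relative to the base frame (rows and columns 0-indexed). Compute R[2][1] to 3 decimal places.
End-effector y-axis (col 1 of R) = (-0.0000,0.8660,0.5000)
R[2][1] = 0.5000

0.500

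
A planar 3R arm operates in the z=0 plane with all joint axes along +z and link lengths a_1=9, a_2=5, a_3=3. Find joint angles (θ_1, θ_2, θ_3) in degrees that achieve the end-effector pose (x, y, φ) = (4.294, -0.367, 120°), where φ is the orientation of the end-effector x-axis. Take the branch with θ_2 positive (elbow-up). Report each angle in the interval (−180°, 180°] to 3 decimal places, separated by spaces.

wrist centre = target − a_3·(cos φ, sin φ) = (5.7940, -2.9651)
cos θ_2 = (42.3621−9²−5²)/(2·9·5) = -0.7071; θ_2 = 134.9984° (elbow-up)
β = atan2(-2.9651,5.7940) = -27.1011°; ψ = atan2(3.5356,5.4646) = 32.9033°
θ_1 = β − ψ = -60.0044°
θ_3 = φ − θ_1 − θ_2 = 45.0059° (wrapped to (-180°,180°])

-60.004 134.998 45.006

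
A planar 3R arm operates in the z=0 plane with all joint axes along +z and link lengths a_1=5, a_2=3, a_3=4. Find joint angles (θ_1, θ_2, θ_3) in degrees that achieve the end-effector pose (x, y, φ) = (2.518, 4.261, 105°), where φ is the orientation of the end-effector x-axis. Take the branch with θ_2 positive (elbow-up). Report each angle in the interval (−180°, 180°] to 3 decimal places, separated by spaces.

wrist centre = target − a_3·(cos φ, sin φ) = (3.5533, 0.3973)
cos θ_2 = (12.7836−5²−3²)/(2·5·3) = -0.7072; θ_2 = 135.0086° (elbow-up)
β = atan2(0.3973,3.5533) = 6.3798°; ψ = atan2(2.1210,2.8784) = 36.3857°
θ_1 = β − ψ = -30.0059°
θ_3 = φ − θ_1 − θ_2 = -0.0027° (wrapped to (-180°,180°])

-30.006 135.009 -0.003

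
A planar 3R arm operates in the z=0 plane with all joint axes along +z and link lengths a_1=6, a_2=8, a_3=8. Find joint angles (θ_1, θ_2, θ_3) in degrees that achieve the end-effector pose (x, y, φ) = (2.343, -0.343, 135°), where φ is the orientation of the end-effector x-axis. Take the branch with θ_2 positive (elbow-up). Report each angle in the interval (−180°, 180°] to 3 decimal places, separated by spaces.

wrist centre = target − a_3·(cos φ, sin φ) = (7.9999, -5.9999)
cos θ_2 = (99.9959−6²−8²)/(2·6·8) = -0.0000; θ_2 = 90.0024° (elbow-up)
β = atan2(-5.9999,7.9999) = -36.8697°; ψ = atan2(8.0000,5.9997) = 53.1317°
θ_1 = β − ψ = -90.0014°
θ_3 = φ − θ_1 − θ_2 = 134.9990° (wrapped to (-180°,180°])

-90.001 90.002 134.999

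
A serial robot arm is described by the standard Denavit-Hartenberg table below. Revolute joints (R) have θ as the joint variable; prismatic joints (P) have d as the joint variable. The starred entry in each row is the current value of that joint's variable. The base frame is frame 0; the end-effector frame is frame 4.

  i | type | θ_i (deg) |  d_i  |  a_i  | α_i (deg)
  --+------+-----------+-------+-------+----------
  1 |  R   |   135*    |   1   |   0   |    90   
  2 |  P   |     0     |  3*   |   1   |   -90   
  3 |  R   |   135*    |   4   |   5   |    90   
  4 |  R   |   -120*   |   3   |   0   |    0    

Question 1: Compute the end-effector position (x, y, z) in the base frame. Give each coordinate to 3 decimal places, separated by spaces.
after link 1: o_1 = (0.0000, 0.0000, 1.0000)
after link 2: o_2 = (1.4142, 2.8284, 1.0000)
after link 3: o_3 = (1.4142, -2.1716, 5.0000)
after link 4: o_4 = (-1.5858, -2.1716, 5.0000)

-1.586 -2.172 5.000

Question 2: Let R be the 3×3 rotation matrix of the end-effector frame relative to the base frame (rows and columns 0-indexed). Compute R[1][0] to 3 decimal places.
End-effector x-axis (col 0 of R) = (0.0000,0.5000,-0.8660)
R[1][0] = 0.5000

0.500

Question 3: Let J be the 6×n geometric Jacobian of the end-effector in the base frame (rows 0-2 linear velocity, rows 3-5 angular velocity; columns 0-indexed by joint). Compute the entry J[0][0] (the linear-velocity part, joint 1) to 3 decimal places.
axis z_0 = ẑ; lever o_n−o_0 = (-1.5858,-2.1716,5.0000)
cross product → J_v[:, 0] = (2.1716,-1.5858,0.0000)
J_ω[:, 0] = z_0
entry J[0][0] = 2.1716

2.172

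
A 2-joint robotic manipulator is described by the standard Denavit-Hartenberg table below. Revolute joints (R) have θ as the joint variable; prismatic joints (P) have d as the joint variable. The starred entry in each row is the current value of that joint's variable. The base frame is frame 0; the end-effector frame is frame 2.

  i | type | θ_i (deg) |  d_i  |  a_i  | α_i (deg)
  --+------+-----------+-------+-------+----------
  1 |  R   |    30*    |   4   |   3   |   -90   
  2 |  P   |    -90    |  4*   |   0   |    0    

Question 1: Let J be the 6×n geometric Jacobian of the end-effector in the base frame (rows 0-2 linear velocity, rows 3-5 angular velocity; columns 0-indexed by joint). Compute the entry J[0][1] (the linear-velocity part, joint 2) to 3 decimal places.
-0.500

prismatic axis z_1 = (-0.5000,0.8660,0.0000)
J_v[:, 1] = z_1; J_ω[:, 1] = (0,0,0)
entry J[0][1] = -0.5000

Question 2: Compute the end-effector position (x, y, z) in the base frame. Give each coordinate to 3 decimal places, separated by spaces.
0.598 4.964 4.000

after link 1: o_1 = (2.5981, 1.5000, 4.0000)
after link 2: o_2 = (0.5981, 4.9641, 4.0000)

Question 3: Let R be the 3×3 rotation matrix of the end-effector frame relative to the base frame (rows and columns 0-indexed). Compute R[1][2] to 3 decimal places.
0.866

End-effector z-axis (col 2 of R) = (-0.5000,0.8660,0.0000)
R[1][2] = 0.8660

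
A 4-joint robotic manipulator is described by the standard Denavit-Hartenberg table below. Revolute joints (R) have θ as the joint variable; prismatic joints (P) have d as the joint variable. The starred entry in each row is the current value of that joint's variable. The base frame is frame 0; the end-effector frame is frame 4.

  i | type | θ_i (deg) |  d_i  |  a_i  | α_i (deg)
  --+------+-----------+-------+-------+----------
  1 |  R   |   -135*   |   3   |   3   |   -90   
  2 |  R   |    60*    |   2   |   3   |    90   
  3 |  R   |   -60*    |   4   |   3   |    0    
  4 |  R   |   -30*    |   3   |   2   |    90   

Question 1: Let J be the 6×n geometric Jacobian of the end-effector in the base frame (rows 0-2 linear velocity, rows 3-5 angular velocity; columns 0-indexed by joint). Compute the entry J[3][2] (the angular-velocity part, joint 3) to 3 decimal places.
-0.612

axis z_2 = (-0.6124,-0.6124,0.5000); lever o_n−o_2 = (-8.0683,-1.5656,2.2010)
cross product → J_v[:, 2] = (-0.5650,-2.6863,-3.9821)
J_ω[:, 2] = z_2
entry J[3][2] = -0.6124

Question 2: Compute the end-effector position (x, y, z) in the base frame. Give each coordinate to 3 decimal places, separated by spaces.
-9.836 -6.162 2.603

after link 1: o_1 = (-2.1213, -2.1213, 3.0000)
after link 2: o_2 = (-1.7678, -4.5962, 0.4019)
after link 3: o_3 = (-6.5847, -5.7389, 1.1029)
after link 4: o_4 = (-9.8360, -6.1618, 2.6029)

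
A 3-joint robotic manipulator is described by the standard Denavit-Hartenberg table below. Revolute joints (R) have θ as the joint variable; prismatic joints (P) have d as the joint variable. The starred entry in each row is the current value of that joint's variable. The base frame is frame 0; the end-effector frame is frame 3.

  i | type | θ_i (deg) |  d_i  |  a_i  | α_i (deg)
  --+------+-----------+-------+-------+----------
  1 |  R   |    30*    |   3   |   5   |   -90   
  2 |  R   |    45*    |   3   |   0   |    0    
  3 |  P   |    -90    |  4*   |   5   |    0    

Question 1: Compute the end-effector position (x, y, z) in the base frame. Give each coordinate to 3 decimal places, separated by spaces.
3.892 10.330 6.536

after link 1: o_1 = (4.3301, 2.5000, 3.0000)
after link 2: o_2 = (2.8301, 5.0981, 3.0000)
after link 3: o_3 = (3.8920, 10.3299, 6.5355)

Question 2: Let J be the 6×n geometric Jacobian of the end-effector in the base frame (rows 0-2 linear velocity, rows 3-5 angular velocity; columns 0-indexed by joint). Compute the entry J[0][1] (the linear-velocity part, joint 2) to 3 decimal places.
3.062

axis z_1 = (-0.5000,0.8660,0.0000); lever o_n−o_1 = (-0.4381,7.8299,3.5355)
cross product → J_v[:, 1] = (3.0619,1.7678,-3.5355)
J_ω[:, 1] = z_1
entry J[0][1] = 3.0619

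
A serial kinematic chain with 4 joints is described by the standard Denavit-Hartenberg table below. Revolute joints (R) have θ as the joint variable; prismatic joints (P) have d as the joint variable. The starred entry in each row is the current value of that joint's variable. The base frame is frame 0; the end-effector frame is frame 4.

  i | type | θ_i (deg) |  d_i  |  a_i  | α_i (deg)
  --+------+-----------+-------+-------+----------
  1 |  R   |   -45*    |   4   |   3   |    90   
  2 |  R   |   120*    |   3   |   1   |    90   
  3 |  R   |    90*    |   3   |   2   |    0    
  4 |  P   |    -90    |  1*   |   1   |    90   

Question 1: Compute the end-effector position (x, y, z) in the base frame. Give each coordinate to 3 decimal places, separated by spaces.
after link 1: o_1 = (2.1213, -2.1213, 4.0000)
after link 2: o_2 = (-0.3536, -3.8891, 4.8660)
after link 3: o_3 = (0.0694, -7.1404, 6.3660)
after link 4: o_4 = (0.3282, -7.3992, 7.7321)

0.328 -7.399 7.732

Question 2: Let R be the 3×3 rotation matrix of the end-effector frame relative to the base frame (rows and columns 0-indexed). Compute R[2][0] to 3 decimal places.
End-effector x-axis (col 0 of R) = (-0.3536,0.3536,0.8660)
R[2][0] = 0.8660

0.866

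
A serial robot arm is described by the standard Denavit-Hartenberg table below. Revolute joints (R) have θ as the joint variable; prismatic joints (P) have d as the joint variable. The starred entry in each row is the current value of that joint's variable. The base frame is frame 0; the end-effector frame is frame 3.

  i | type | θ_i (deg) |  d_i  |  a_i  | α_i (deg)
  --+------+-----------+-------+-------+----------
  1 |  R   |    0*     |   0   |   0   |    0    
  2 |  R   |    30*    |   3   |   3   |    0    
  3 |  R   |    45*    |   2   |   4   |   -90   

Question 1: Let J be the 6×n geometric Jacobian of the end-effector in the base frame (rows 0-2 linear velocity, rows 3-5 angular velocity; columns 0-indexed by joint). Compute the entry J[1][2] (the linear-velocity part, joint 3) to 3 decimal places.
1.035

axis z_2 = (0.0000,0.0000,1.0000); lever o_n−o_2 = (1.0353,3.8637,2.0000)
cross product → J_v[:, 2] = (-3.8637,1.0353,0.0000)
J_ω[:, 2] = z_2
entry J[1][2] = 1.0353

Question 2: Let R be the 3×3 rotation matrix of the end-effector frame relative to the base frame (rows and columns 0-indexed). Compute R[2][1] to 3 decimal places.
-1.000

End-effector y-axis (col 1 of R) = (-0.0000,0.0000,-1.0000)
R[2][1] = -1.0000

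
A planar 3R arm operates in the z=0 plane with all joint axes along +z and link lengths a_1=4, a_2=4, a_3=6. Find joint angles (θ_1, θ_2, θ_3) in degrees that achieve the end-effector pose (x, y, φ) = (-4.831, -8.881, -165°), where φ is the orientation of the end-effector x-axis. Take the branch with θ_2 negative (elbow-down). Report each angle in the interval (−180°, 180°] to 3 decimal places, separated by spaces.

-60.006 -44.990 -60.003

wrist centre = target − a_3·(cos φ, sin φ) = (0.9646, -7.3281)
cos θ_2 = (54.6312−4²−4²)/(2·4·4) = 0.7072; θ_2 = -44.9904° (elbow-down)
β = atan2(-7.3281,0.9646) = -82.5016°; ψ = atan2(-2.8280,6.8289) = -22.4952°
θ_1 = β − ψ = -60.0064°
θ_3 = φ − θ_1 − θ_2 = -60.0032° (wrapped to (-180°,180°])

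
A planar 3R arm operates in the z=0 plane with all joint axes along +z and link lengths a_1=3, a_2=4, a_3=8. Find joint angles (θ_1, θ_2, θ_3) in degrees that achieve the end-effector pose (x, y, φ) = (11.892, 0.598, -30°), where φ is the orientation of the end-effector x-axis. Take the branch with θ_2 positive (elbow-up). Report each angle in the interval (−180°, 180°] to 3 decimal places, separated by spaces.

25.607 30.018 -85.625

wrist centre = target − a_3·(cos φ, sin φ) = (4.9638, 4.5980)
cos θ_2 = (45.7809−3²−4²)/(2·3·4) = 0.8659; θ_2 = 30.0178° (elbow-up)
β = atan2(4.5980,4.9638) = 42.8092°; ψ = atan2(2.0011,6.4635) = 17.2024°
θ_1 = β − ψ = 25.6068°
θ_3 = φ − θ_1 − θ_2 = -85.6246° (wrapped to (-180°,180°])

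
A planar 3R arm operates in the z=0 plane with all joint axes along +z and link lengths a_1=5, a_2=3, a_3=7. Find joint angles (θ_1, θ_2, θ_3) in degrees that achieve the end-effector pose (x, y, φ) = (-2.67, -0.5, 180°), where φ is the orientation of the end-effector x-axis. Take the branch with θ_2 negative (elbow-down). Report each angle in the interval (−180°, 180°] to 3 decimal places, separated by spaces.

30.000 -120.002 -89.998

wrist centre = target − a_3·(cos φ, sin φ) = (4.3300, -0.5000)
cos θ_2 = (18.9989−5²−3²)/(2·5·3) = -0.5000; θ_2 = -120.0024° (elbow-down)
β = atan2(-0.5000,4.3300) = -6.5870°; ψ = atan2(-2.5980,3.4999) = -36.5870°
θ_1 = β − ψ = 30.0000°
θ_3 = φ − θ_1 − θ_2 = -89.9976° (wrapped to (-180°,180°])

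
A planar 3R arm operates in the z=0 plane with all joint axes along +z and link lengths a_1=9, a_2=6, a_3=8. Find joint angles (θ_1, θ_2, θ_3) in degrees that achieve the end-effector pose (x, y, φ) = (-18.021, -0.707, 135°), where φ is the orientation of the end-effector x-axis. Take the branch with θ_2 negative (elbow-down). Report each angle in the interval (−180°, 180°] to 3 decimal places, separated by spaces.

-135.002 -44.998 -45.001

wrist centre = target − a_3·(cos φ, sin φ) = (-12.3641, -6.3639)
cos θ_2 = (193.3707−9²−6²)/(2·9·6) = 0.7071; θ_2 = -44.9976° (elbow-down)
β = atan2(-6.3639,-12.3641) = -152.7650°; ψ = atan2(-4.2425,13.2428) = -17.7634°
θ_1 = β − ψ = -135.0017°
θ_3 = φ − θ_1 − θ_2 = -45.0007° (wrapped to (-180°,180°])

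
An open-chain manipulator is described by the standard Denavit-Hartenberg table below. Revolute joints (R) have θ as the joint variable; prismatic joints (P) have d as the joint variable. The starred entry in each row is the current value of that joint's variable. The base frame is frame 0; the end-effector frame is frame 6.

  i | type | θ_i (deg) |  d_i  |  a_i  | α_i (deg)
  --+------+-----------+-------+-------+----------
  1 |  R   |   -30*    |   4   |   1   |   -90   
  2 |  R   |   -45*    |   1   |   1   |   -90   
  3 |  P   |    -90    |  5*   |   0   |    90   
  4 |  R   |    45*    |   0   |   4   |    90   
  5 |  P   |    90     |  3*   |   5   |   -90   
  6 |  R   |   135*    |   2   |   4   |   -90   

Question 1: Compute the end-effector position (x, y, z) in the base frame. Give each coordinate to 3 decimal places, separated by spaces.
5.270 -0.115 -1.278

after link 1: o_1 = (0.8660, -0.5000, 4.0000)
after link 2: o_2 = (1.9784, 0.0125, 4.7071)
after link 3: o_3 = (5.0403, -1.7553, 1.1716)
after link 4: o_4 = (8.1865, -0.3058, -0.8284)
after link 5: o_5 = (4.8863, 4.0491, -2.8640)
after link 6: o_6 = (5.2699, -0.1148, -1.2782)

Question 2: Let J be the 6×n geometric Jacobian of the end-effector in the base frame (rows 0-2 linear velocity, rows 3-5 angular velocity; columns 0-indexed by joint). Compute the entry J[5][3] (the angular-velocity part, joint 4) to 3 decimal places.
-0.707

axis z_3 = (-0.6124,0.3536,-0.7071); lever o_n−o_3 = (0.2297,1.6405,-2.4497)
cross product → J_v[:, 3] = (0.2939,-1.6626,-1.0858)
J_ω[:, 3] = z_3
entry J[5][3] = -0.7071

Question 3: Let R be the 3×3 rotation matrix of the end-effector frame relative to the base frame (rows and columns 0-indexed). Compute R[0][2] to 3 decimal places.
0.377

End-effector z-axis (col 2 of R) = (0.3768,0.3598,0.8536)
R[0][2] = 0.3768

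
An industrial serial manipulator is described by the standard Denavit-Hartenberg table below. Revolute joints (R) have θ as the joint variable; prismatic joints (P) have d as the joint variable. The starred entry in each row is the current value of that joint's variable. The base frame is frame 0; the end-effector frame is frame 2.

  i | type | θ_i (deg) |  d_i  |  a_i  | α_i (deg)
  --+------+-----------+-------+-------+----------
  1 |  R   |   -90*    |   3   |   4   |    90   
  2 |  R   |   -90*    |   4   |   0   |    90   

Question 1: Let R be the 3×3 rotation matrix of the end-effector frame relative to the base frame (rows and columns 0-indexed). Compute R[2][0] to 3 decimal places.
End-effector x-axis (col 0 of R) = (-0.0000,-0.0000,-1.0000)
R[2][0] = -1.0000

-1.000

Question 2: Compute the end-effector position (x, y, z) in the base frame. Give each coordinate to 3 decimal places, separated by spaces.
-4.000 -4.000 3.000

after link 1: o_1 = (0.0000, -4.0000, 3.0000)
after link 2: o_2 = (-4.0000, -4.0000, 3.0000)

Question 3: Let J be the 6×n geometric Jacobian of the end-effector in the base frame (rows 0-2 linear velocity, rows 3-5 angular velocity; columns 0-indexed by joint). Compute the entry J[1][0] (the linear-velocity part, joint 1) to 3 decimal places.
-4.000

axis z_0 = ẑ; lever o_n−o_0 = (-4.0000,-4.0000,3.0000)
cross product → J_v[:, 0] = (4.0000,-4.0000,0.0000)
J_ω[:, 0] = z_0
entry J[1][0] = -4.0000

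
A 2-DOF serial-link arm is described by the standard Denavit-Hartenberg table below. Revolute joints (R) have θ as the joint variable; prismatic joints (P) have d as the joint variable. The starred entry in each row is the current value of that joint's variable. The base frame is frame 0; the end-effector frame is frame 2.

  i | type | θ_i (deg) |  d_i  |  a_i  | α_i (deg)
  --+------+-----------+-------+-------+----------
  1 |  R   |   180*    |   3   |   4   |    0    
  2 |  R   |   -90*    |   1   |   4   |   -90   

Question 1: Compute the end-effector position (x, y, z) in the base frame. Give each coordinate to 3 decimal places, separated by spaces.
after link 1: o_1 = (-4.0000, 0.0000, 3.0000)
after link 2: o_2 = (-4.0000, 4.0000, 4.0000)

-4.000 4.000 4.000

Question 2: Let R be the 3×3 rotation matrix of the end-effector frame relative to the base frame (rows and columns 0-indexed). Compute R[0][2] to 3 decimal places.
-1.000

End-effector z-axis (col 2 of R) = (-1.0000,0.0000,0.0000)
R[0][2] = -1.0000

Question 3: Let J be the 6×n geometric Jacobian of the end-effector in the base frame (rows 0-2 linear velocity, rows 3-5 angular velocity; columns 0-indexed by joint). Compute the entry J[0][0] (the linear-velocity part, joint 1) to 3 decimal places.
axis z_0 = ẑ; lever o_n−o_0 = (-4.0000,4.0000,4.0000)
cross product → J_v[:, 0] = (-4.0000,-4.0000,0.0000)
J_ω[:, 0] = z_0
entry J[0][0] = -4.0000

-4.000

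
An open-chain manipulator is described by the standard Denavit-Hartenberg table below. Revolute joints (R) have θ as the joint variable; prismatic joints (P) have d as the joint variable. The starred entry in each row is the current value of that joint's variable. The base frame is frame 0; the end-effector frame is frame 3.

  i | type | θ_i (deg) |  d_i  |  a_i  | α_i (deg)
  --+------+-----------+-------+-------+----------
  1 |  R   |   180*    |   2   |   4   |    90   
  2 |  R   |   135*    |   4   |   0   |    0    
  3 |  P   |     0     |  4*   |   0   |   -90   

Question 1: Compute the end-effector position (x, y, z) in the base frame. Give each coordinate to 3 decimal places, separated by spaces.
after link 1: o_1 = (-4.0000, 0.0000, 2.0000)
after link 2: o_2 = (-4.0000, 4.0000, 2.0000)
after link 3: o_3 = (-4.0000, 8.0000, 2.0000)

-4.000 8.000 2.000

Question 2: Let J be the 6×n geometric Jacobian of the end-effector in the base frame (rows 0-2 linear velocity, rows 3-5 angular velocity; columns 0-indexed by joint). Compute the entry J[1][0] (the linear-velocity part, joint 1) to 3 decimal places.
-4.000

axis z_0 = ẑ; lever o_n−o_0 = (-4.0000,8.0000,2.0000)
cross product → J_v[:, 0] = (-8.0000,-4.0000,0.0000)
J_ω[:, 0] = z_0
entry J[1][0] = -4.0000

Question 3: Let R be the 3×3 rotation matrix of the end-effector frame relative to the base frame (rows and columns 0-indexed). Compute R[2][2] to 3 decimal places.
End-effector z-axis (col 2 of R) = (0.7071,0.0000,-0.7071)
R[2][2] = -0.7071

-0.707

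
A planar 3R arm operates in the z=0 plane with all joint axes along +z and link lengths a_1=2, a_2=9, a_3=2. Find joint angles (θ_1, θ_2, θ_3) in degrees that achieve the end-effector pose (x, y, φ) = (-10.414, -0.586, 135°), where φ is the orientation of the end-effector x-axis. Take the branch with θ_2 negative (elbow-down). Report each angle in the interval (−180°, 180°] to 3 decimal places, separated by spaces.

wrist centre = target − a_3·(cos φ, sin φ) = (-8.9998, -2.0002)
cos θ_2 = (84.9970−2²−9²)/(2·2·9) = -0.0001; θ_2 = -90.0048° (elbow-down)
β = atan2(-2.0002,-8.9998) = -167.4696°; ψ = atan2(-9.0000,1.9993) = -77.4757°
θ_1 = β − ψ = -89.9939°
θ_3 = φ − θ_1 − θ_2 = -45.0014° (wrapped to (-180°,180°])

-89.994 -90.005 -45.001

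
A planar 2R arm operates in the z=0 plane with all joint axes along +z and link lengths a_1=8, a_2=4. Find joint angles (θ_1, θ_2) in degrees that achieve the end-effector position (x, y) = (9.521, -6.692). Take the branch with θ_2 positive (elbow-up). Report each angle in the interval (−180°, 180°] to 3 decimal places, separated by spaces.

cos θ_2 = (135.4323−8²−4²)/(2·8·4) = 0.8661; θ_2 = 29.9880° (elbow-up)
β = atan2(-6.6920,9.5210) = -35.1021°; ψ = atan2(1.9993,11.4645) = 9.8922°
θ_1 = β − ψ = -44.9944°

-44.994 29.988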